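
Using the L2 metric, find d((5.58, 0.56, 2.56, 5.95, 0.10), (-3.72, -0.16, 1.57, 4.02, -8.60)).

√(Σ(x_i - y_i)²) = √((5.58 - (-3.72))² + (0.56 - (-0.16))² + (2.56 - 1.57)² + (5.95 - 4.02)² + (0.1 - (-8.6))²)
= √(9.3² + 0.72² + 0.99² + 1.93² + 8.7²) = √(86.49 + 0.5184 + 0.9801 + 3.7249 + 75.69) = √167.4034 ≈ 12.9384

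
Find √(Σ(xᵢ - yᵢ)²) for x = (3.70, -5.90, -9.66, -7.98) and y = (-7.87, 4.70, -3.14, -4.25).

√(Σ(x_i - y_i)²) = √((3.7 - (-7.87))² + (-5.9 - 4.7)² + (-9.66 - (-3.14))² + (-7.98 - (-4.25))²)
= √(11.57² + (-10.6)² + (-6.52)² + (-3.73)²) = √(133.8649 + 112.36 + 42.5104 + 13.9129) = √302.6482 ≈ 17.3968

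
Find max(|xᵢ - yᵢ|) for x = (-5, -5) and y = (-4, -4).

max(|x_i - y_i|) = max(|-5 - (-4)|, |-5 - (-4)|) = max(1, 1) = 1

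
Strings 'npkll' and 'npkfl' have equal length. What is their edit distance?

Let D[i][j] be the edit distance between the first i characters of 'npkll' and the first j characters of 'npkfl', with D[i][0] = i, D[0][j] = j, and D[i][j] = D[i-1][j-1] if the characters match, else 1 + min(D[i-1][j], D[i][j-1], D[i-1][j-1]). Filling the table (rows: prefixes of 'npkll', columns: prefixes of 'npkfl'):
     ε  n  p  k  f  l
  ε  0  1  2  3  4  5
  n  1  0  1  2  3  4
  p  2  1  0  1  2  3
  k  3  2  1  0  1  2
  l  4  3  2  1  1  1
  l  5  4  3  2  2  1
The bottom-right entry gives D[5][5] = 1, so no sequence of fewer than 1 edit works. Backtracking through the table gives one optimal edit sequence (1 edit):
  npkll → npkfl (sub l→f @4)
Edit distance = 1.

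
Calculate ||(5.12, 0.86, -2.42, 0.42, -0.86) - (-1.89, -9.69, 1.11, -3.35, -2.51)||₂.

√(Σ(x_i - y_i)²) = √((5.12 - (-1.89))² + (0.86 - (-9.69))² + (-2.42 - 1.11)² + (0.42 - (-3.35))² + (-0.86 - (-2.51))²)
= √(7.01² + 10.55² + (-3.53)² + 3.77² + 1.65²) = √(49.1401 + 111.3025 + 12.4609 + 14.2129 + 2.7225) = √189.8389 ≈ 13.7782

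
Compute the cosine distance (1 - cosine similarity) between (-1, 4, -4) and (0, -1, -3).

With u = (-1, 4, -4), v = (0, -1, -3):
u·v = (-1)·0 + 4·(-1) + (-4)·(-3) = 0 + (-4) + 12 = 8.
|u| = √((-1)² + 4² + (-4)²) = √33, |v| = √(0² + (-1)² + (-3)²) = √10, so |u||v| = √(33·10) = √330.
cos θ = (u·v)/(|u||v|) = 8/√330 ≈ 0.4404
Cosine distance = 1 - cos θ ≈ 1 - 0.4404 = 0.5596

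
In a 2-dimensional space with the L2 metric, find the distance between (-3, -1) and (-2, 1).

(Σ|x_i - y_i|^2)^(1/2) = (|-3 - (-2)|^2 + |-1 - 1|^2)^(1/2)
= (1^2 + 2^2)^(1/2) = (1 + 4)^(1/2) = (5)^(1/2) ≈ 2.2361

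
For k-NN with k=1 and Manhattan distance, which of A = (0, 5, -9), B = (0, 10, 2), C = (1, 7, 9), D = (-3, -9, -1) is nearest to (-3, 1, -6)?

Distances: d(A) = 10, d(B) = 20, d(C) = 25, d(D) = 15. Nearest: A = (0, 5, -9) with distance 10.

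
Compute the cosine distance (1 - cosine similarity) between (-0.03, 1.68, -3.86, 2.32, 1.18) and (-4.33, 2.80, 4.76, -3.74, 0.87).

With u = (-0.03, 1.68, -3.86, 2.32, 1.18), v = (-4.33, 2.80, 4.76, -3.74, 0.87):
u·v = (-0.03)·(-4.33) + 1.68·2.8 + (-3.86)·4.76 + 2.32·(-3.74) + 1.18·0.87 = 0.1299 + 4.704 + (-18.3736) + (-8.6768) + 1.0266 = -21.1899.
|u| = √((-0.03)² + 1.68² + (-3.86)² + 2.32² + 1.18²) = √(0.0009 + 2.8224 + 14.8996 + 5.3824 + 1.3924) = √24.4977, |v| = √((-4.33)² + 2.8² + 4.76² + (-3.74)² + 0.87²) = √(18.7489 + 7.84 + 22.6576 + 13.9876 + 0.7569) = √63.991.
cos θ = (u·v)/(|u||v|) = -21.1899/(√24.4977·√63.991) ≈ -0.5352
Cosine distance = 1 - cos θ ≈ 1 - (-0.5352) = 1.5352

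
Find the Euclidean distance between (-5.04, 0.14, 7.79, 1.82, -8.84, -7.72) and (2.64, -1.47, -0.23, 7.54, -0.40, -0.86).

√(Σ(x_i - y_i)²) = √((-5.04 - 2.64)² + (0.14 - (-1.47))² + (7.79 - (-0.23))² + (1.82 - 7.54)² + (-8.84 - (-0.4))² + (-7.72 - (-0.86))²)
= √((-7.68)² + 1.61² + 8.02² + (-5.72)² + (-8.44)² + (-6.86)²) = √(58.9824 + 2.5921 + 64.3204 + 32.7184 + 71.2336 + 47.0596) = √276.9065 ≈ 16.6405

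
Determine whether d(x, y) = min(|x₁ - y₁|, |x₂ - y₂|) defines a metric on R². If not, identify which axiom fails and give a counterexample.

No. d fails identity of indiscernibles: take x = (-5, 0) and y = (-5, 4). Then d(x,y) = min(|-5 - (-5)|, |0 - 4|) = min(0, 4) = 0, yet x ≠ y.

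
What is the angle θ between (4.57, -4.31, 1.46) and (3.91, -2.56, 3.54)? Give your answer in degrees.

With u = (4.57, -4.31, 1.46), v = (3.91, -2.56, 3.54):
u·v = 4.57·3.91 + (-4.31)·(-2.56) + 1.46·3.54 = 17.8687 + 11.0336 + 5.1684 = 34.0707.
|u| = √(4.57² + (-4.31)² + 1.46²) = √(20.8849 + 18.5761 + 2.1316) = √41.5926, |v| = √(3.91² + (-2.56)² + 3.54²) = √(15.2881 + 6.5536 + 12.5316) = √34.3733.
cos θ = (u·v)/(|u||v|) = 34.0707/(√41.5926·√34.3733) ≈ 0.901078
θ = arccos(0.901078) ≈ 25.7°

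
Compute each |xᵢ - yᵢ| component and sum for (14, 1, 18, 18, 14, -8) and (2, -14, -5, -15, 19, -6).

Σ|x_i - y_i| = |14 - 2| + |1 - (-14)| + |18 - (-5)| + |18 - (-15)| + |14 - 19| + |-8 - (-6)| = 12 + 15 + 23 + 33 + 5 + 2 = 90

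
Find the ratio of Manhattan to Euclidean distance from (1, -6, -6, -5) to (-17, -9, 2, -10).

L1 = |1 - (-17)| + |-6 - (-9)| + |-6 - 2| + |-5 - (-10)| = 18 + 3 + 8 + 5 = 34
L2 = √(18² + 3² + 8² + 5²) = √422 ≈ 20.5426
L1 ≥ L2 always (equality iff movement is along one axis); L1 > L2 here.
Ratio L1/L2 = 34/√422 ≈ 1.6551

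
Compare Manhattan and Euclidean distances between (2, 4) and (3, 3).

L1 = |2 - 3| + |4 - 3| = 1 + 1 = 2
L2 = √(1² + 1²) = √2 ≈ 1.4142
L1 ≥ L2 always (equality iff movement is along one axis); L1 > L2 here.
Ratio L1/L2 = 2/√2 ≈ 1.4142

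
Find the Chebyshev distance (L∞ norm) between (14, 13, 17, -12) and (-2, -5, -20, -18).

max(|x_i - y_i|) = max(|14 - (-2)|, |13 - (-5)|, |17 - (-20)|, |-12 - (-18)|) = max(16, 18, 37, 6) = 37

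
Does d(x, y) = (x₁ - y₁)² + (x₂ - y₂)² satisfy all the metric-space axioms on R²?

No. The squared Euclidean distance fails the triangle inequality. Counterexample: x = (0, 0), y = (5, 2), z = (10, 4). d(x,z) = 10² + 4² = 116, but d(x,y) + d(y,z) = (5² + 2²) + (5² + 2²) = 29 + 29 = 58. Since 116 > 58, the triangle inequality is violated. (Note: √d, the ordinary Euclidean distance, IS a metric.)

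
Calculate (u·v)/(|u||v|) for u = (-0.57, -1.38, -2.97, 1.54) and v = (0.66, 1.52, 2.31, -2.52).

With u = (-0.57, -1.38, -2.97, 1.54), v = (0.66, 1.52, 2.31, -2.52):
u·v = (-0.57)·0.66 + (-1.38)·1.52 + (-2.97)·2.31 + 1.54·(-2.52) = (-0.3762) + (-2.0976) + (-6.8607) + (-3.8808) = -13.2153.
|u| = √((-0.57)² + (-1.38)² + (-2.97)² + 1.54²) = √(0.3249 + 1.9044 + 8.8209 + 2.3716) = √13.4218, |v| = √(0.66² + 1.52² + 2.31² + (-2.52)²) = √(0.4356 + 2.3104 + 5.3361 + 6.3504) = √14.4325.
cos θ = (u·v)/(|u||v|) = -13.2153/(√13.4218·√14.4325) ≈ -0.9495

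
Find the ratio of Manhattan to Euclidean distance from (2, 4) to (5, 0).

L1 = |2 - 5| + |4 - 0| = 3 + 4 = 7
L2 = √(3² + 4²) = √25 = 5
L1 ≥ L2 always (equality iff movement is along one axis); L1 > L2 here.
Ratio L1/L2 = 7/5 = 1.4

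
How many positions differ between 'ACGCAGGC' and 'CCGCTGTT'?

Differing positions: 1, 5, 7, 8. Hamming distance = 4.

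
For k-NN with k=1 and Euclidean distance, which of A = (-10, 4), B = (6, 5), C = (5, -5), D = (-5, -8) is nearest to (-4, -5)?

Distances: d(A) ≈ 10.8167, d(B) ≈ 14.1421, d(C) = 9, d(D) ≈ 3.1623. Nearest: D = (-5, -8) with distance 3.1623.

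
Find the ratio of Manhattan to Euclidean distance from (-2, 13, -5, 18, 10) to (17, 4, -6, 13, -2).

L1 = |-2 - 17| + |13 - 4| + |-5 - (-6)| + |18 - 13| + |10 - (-2)| = 19 + 9 + 1 + 5 + 12 = 46
L2 = √(19² + 9² + 1² + 5² + 12²) = √612 ≈ 24.7386
L1 ≥ L2 always (equality iff movement is along one axis); L1 > L2 here.
Ratio L1/L2 = 46/√612 ≈ 1.8594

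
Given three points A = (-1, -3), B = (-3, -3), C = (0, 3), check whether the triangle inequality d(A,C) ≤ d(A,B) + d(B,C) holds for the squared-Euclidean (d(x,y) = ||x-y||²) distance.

d(A,B) = 2² + 0² = 4, d(B,C) = 3² + 6² = 45, d(A,C) = 1² + 6² = 37.
d(A,C) = 37 ≤ 4 + 45 = 49. Triangle inequality is satisfied.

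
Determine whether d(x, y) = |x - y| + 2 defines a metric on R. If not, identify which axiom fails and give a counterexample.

No. d fails identity of indiscernibles (specifically d(x,x) = 0): d(5, 5) = |5 - 5| + 2 = 0 + 2 = 2 ≠ 0.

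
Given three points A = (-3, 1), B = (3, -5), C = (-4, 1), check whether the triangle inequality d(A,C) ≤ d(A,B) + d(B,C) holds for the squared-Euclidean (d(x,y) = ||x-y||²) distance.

d(A,B) = 6² + 6² = 72, d(B,C) = 7² + 6² = 85, d(A,C) = 1² + 0² = 1.
d(A,C) = 1 ≤ 72 + 85 = 157. Triangle inequality is satisfied.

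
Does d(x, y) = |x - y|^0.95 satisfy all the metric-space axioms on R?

Yes. With 0 < p = 0.95 ≤ 1, d(x,y) = |x-y|^0.95 is a metric on R. Non-negativity and symmetry are immediate; |x-y|^0.95 = 0 ⟺ |x-y| = 0 ⟺ x = y. For the triangle inequality, the function t ↦ t^0.95 is subadditive on [0,∞) when p ≤ 1, so |x-z|^0.95 ≤ (|x-y| + |y-z|)^0.95 ≤ |x-y|^0.95 + |y-z|^0.95.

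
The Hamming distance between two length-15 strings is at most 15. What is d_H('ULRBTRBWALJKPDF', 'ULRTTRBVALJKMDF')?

Differing positions: 4, 8, 13. Hamming distance = 3. The maximum possible Hamming distance for length-15 strings is 15, so d_H/15 = 3/15 = 0.2.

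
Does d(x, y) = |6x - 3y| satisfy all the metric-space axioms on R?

No. d fails symmetry: d(2, 3) = |6·2 - 3·3| = |3| = 3, but d(3, 2) = |6·3 - 3·2| = |12| = 12. Since 3 ≠ 12, d(x,y) ≠ d(y,x) in general.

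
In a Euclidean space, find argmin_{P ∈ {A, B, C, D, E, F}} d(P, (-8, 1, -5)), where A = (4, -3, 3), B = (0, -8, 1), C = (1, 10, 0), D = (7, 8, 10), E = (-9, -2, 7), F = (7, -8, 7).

Distances: d(A) ≈ 14.9666, d(B) ≈ 13.4536, d(C) ≈ 13.6748, d(D) ≈ 22.3383, d(E) ≈ 12.4097, d(F) ≈ 21.2132. Nearest: E = (-9, -2, 7) with distance 12.4097.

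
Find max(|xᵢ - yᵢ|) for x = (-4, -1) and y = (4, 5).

max(|x_i - y_i|) = max(|-4 - 4|, |-1 - 5|) = max(8, 6) = 8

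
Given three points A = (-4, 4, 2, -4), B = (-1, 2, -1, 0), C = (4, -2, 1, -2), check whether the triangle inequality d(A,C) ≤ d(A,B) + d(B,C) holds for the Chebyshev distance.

d(A,B) = max(3, 2, 3, 4) = 4, d(B,C) = max(5, 4, 2, 2) = 5, d(A,C) = max(8, 6, 1, 2) = 8.
d(A,C) = 8 ≤ 4 + 5 = 9. Triangle inequality is satisfied.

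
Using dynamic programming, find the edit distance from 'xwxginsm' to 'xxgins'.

Let D[i][j] be the edit distance between the first i characters of 'xwxginsm' and the first j characters of 'xxgins', with D[i][0] = i, D[0][j] = j, and D[i][j] = D[i-1][j-1] if the characters match, else 1 + min(D[i-1][j], D[i][j-1], D[i-1][j-1]). Filling the table (rows: prefixes of 'xwxginsm', columns: prefixes of 'xxgins'):
     ε  x  x  g  i  n  s
  ε  0  1  2  3  4  5  6
  x  1  0  1  2  3  4  5
  w  2  1  1  2  3  4  5
  x  3  2  1  2  3  4  5
  g  4  3  2  1  2  3  4
  i  5  4  3  2  1  2  3
  n  6  5  4  3  2  1  2
  s  7  6  5  4  3  2  1
  m  8  7  6  5  4  3  2
The bottom-right entry gives D[8][6] = 2, so no sequence of fewer than 2 edits works. Backtracking through the table gives one optimal edit sequence (2 edits):
  xwxginsm → xxginsm (del w @2)
  xxginsm → xxgins (del m @7)
Edit distance = 2.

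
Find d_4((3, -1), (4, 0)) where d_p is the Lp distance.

(Σ|x_i - y_i|^4)^(1/4) = (|3 - 4|^4 + |-1 - 0|^4)^(1/4)
= (1^4 + 1^4)^(1/4) = (1 + 1)^(1/4) = (2)^(1/4) ≈ 1.1892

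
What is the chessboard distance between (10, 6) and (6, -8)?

max(|x_i - y_i|) = max(|10 - 6|, |6 - (-8)|) = max(4, 14) = 14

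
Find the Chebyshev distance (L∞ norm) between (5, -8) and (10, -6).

max(|x_i - y_i|) = max(|5 - 10|, |-8 - (-6)|) = max(5, 2) = 5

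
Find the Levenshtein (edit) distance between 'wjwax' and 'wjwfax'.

Let D[i][j] be the edit distance between the first i characters of 'wjwax' and the first j characters of 'wjwfax', with D[i][0] = i, D[0][j] = j, and D[i][j] = D[i-1][j-1] if the characters match, else 1 + min(D[i-1][j], D[i][j-1], D[i-1][j-1]). Filling the table (rows: prefixes of 'wjwax', columns: prefixes of 'wjwfax'):
     ε  w  j  w  f  a  x
  ε  0  1  2  3  4  5  6
  w  1  0  1  2  3  4  5
  j  2  1  0  1  2  3  4
  w  3  2  1  0  1  2  3
  a  4  3  2  1  1  1  2
  x  5  4  3  2  2  2  1
The bottom-right entry gives D[5][6] = 1, so no sequence of fewer than 1 edit works. Backtracking through the table gives one optimal edit sequence (1 edit):
  wjwax → wjwfax (ins f @4)
Edit distance = 1.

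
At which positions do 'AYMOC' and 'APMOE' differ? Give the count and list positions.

Differing positions: 2, 5. Hamming distance = 2.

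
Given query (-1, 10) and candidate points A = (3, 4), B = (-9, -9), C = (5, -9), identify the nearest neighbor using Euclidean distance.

Distances: d(A) ≈ 7.2111, d(B) ≈ 20.6155, d(C) ≈ 19.9249. Nearest: A = (3, 4) with distance 7.2111.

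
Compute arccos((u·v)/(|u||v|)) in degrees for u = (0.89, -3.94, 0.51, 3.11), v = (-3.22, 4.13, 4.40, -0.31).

With u = (0.89, -3.94, 0.51, 3.11), v = (-3.22, 4.13, 4.40, -0.31):
u·v = 0.89·(-3.22) + (-3.94)·4.13 + 0.51·4.4 + 3.11·(-0.31) = (-2.8658) + (-16.2722) + 2.244 + (-0.9641) = -17.8581.
|u| = √(0.89² + (-3.94)² + 0.51² + 3.11²) = √(0.7921 + 15.5236 + 0.2601 + 9.6721) = √26.2479, |v| = √((-3.22)² + 4.13² + 4.4² + (-0.31)²) = √(10.3684 + 17.0569 + 19.36 + 0.0961) = √46.8814.
cos θ = (u·v)/(|u||v|) = -17.8581/(√26.2479·√46.8814) ≈ -0.509082
θ = arccos(-0.509082) ≈ 120.6°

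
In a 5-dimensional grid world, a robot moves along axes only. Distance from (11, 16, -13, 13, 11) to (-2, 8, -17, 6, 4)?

Σ|x_i - y_i| = |11 - (-2)| + |16 - 8| + |-13 - (-17)| + |13 - 6| + |11 - 4| = 13 + 8 + 4 + 7 + 7 = 39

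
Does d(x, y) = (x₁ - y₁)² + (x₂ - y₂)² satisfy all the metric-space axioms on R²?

No. The squared Euclidean distance fails the triangle inequality. Counterexample: x = (0, 0), y = (1, 5), z = (2, 10). d(x,z) = 2² + 10² = 104, but d(x,y) + d(y,z) = (1² + 5²) + (1² + 5²) = 26 + 26 = 52. Since 104 > 52, the triangle inequality is violated. (Note: √d, the ordinary Euclidean distance, IS a metric.)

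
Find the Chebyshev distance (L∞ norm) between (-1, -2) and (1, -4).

max(|x_i - y_i|) = max(|-1 - 1|, |-2 - (-4)|) = max(2, 2) = 2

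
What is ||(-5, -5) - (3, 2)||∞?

max(|x_i - y_i|) = max(|-5 - 3|, |-5 - 2|) = max(8, 7) = 8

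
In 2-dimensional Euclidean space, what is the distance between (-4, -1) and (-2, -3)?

√(Σ(x_i - y_i)²) = √((-4 - (-2))² + (-1 - (-3))²)
= √((-2)² + 2²) = √(4 + 4) = √8 ≈ 2.8284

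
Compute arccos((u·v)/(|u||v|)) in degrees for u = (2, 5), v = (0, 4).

With u = (2, 5), v = (0, 4):
u·v = 2·0 + 5·4 = 0 + 20 = 20.
|u| = √(2² + 5²) = √29, |v| = √(0² + 4²) = √16, so |u||v| = √(29·16) = √464.
cos θ = (u·v)/(|u||v|) = 20/√464 ≈ 0.928477
θ = arccos(0.928477) ≈ 21.8°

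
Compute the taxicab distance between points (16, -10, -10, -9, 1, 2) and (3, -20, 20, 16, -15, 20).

Σ|x_i - y_i| = |16 - 3| + |-10 - (-20)| + |-10 - 20| + |-9 - 16| + |1 - (-15)| + |2 - 20| = 13 + 10 + 30 + 25 + 16 + 18 = 112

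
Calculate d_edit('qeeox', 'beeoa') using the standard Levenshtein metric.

Let D[i][j] be the edit distance between the first i characters of 'qeeox' and the first j characters of 'beeoa', with D[i][0] = i, D[0][j] = j, and D[i][j] = D[i-1][j-1] if the characters match, else 1 + min(D[i-1][j], D[i][j-1], D[i-1][j-1]). Filling the table (rows: prefixes of 'qeeox', columns: prefixes of 'beeoa'):
     ε  b  e  e  o  a
  ε  0  1  2  3  4  5
  q  1  1  2  3  4  5
  e  2  2  1  2  3  4
  e  3  3  2  1  2  3
  o  4  4  3  2  1  2
  x  5  5  4  3  2  2
The bottom-right entry gives D[5][5] = 2, so no sequence of fewer than 2 edits works. Backtracking through the table gives one optimal edit sequence (2 edits):
  qeeox → beeox (sub q→b @1)
  beeox → beeoa (sub x→a @5)
Edit distance = 2.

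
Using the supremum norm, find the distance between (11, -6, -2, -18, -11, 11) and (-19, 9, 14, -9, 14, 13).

max(|x_i - y_i|) = max(|11 - (-19)|, |-6 - 9|, |-2 - 14|, |-18 - (-9)|, |-11 - 14|, |11 - 13|) = max(30, 15, 16, 9, 25, 2) = 30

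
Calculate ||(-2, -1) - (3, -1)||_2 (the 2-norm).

(Σ|x_i - y_i|^2)^(1/2) = (|-2 - 3|^2 + |-1 - (-1)|^2)^(1/2)
= (5^2 + 0^2)^(1/2) = (25 + 0)^(1/2) = (25)^(1/2) = 5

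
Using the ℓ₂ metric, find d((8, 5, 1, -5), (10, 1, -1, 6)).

√(Σ(x_i - y_i)²) = √((8 - 10)² + (5 - 1)² + (1 - (-1))² + (-5 - 6)²)
= √((-2)² + 4² + 2² + (-11)²) = √(4 + 16 + 4 + 121) = √145 ≈ 12.0416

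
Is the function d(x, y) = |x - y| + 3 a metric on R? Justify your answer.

No. d fails identity of indiscernibles (specifically d(x,x) = 0): d(-4, -4) = |-4 - (-4)| + 3 = 0 + 3 = 3 ≠ 0.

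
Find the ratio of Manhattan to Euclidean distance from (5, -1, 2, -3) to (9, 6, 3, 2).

L1 = |5 - 9| + |-1 - 6| + |2 - 3| + |-3 - 2| = 4 + 7 + 1 + 5 = 17
L2 = √(4² + 7² + 1² + 5²) = √91 ≈ 9.5394
L1 ≥ L2 always (equality iff movement is along one axis); L1 > L2 here.
Ratio L1/L2 = 17/√91 ≈ 1.7821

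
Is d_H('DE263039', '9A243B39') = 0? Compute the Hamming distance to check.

Differing positions: 1, 2, 4, 6. Hamming distance = 4, so the claim that d_H = 0 is false.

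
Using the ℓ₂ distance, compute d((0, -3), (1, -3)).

(Σ|x_i - y_i|^2)^(1/2) = (|0 - 1|^2 + |-3 - (-3)|^2)^(1/2)
= (1^2 + 0^2)^(1/2) = (1 + 0)^(1/2) = (1)^(1/2) = 1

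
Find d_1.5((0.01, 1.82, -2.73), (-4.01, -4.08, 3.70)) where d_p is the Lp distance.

(Σ|x_i - y_i|^1.5)^(1/1.5) = (|0.01 - (-4.01)|^1.5 + |1.82 - (-4.08)|^1.5 + |-2.73 - 3.7|^1.5)^(1/1.5)
= (4.02^1.5 + 5.9^1.5 + 6.43^1.5)^(1/1.5) ≈ (8.0601 + 14.3311 + 16.3048)^(1/1.5) = (38.696)^(1/1.5) ≈ 11.4405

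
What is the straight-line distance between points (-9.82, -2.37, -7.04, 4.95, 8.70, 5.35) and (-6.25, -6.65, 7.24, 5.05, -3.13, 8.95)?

√(Σ(x_i - y_i)²) = √((-9.82 - (-6.25))² + (-2.37 - (-6.65))² + (-7.04 - 7.24)² + (4.95 - 5.05)² + (8.7 - (-3.13))² + (5.35 - 8.95)²)
= √((-3.57)² + 4.28² + (-14.28)² + (-0.1)² + 11.83² + (-3.6)²) = √(12.7449 + 18.3184 + 203.9184 + 0.01 + 139.9489 + 12.96) = √387.9006 ≈ 19.6952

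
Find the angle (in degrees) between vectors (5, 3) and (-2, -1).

With u = (5, 3), v = (-2, -1):
u·v = 5·(-2) + 3·(-1) = (-10) + (-3) = -13.
|u| = √(5² + 3²) = √34, |v| = √((-2)² + (-1)²) = √5, so |u||v| = √(34·5) = √170.
cos θ = (u·v)/(|u||v|) = -13/√170 ≈ -0.997054
θ = arccos(-0.997054) ≈ 175.6°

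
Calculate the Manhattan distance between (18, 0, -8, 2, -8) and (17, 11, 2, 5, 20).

Σ|x_i - y_i| = |18 - 17| + |0 - 11| + |-8 - 2| + |2 - 5| + |-8 - 20| = 1 + 11 + 10 + 3 + 28 = 53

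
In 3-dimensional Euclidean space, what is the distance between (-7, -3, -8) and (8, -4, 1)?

√(Σ(x_i - y_i)²) = √((-7 - 8)² + (-3 - (-4))² + (-8 - 1)²)
= √((-15)² + 1² + (-9)²) = √(225 + 1 + 81) = √307 ≈ 17.5214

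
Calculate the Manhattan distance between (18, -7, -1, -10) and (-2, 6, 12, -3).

Σ|x_i - y_i| = |18 - (-2)| + |-7 - 6| + |-1 - 12| + |-10 - (-3)| = 20 + 13 + 13 + 7 = 53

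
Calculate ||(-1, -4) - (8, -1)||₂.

√(Σ(x_i - y_i)²) = √((-1 - 8)² + (-4 - (-1))²)
= √((-9)² + (-3)²) = √(81 + 9) = √90 ≈ 9.4868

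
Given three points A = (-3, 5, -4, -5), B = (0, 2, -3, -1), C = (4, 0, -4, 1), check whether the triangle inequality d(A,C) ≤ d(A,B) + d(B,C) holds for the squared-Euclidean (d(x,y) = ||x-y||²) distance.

d(A,B) = 3² + 3² + 1² + 4² = 35, d(B,C) = 4² + 2² + 1² + 2² = 25, d(A,C) = 7² + 5² + 0² + 6² = 110.
d(A,C) = 110 > 35 + 25 = 60. Triangle inequality is VIOLATED. (Squared-Euclidean is not a metric — this is a counterexample.)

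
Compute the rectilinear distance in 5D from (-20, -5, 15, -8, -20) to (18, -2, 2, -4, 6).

Σ|x_i - y_i| = |-20 - 18| + |-5 - (-2)| + |15 - 2| + |-8 - (-4)| + |-20 - 6| = 38 + 3 + 13 + 4 + 26 = 84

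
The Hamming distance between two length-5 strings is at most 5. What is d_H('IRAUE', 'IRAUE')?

Differing positions: none. Hamming distance = 0. The maximum possible Hamming distance for length-5 strings is 5, so d_H/5 = 0/5 = 0.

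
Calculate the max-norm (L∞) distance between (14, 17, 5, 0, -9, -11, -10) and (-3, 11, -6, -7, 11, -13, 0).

max(|x_i - y_i|) = max(|14 - (-3)|, |17 - 11|, |5 - (-6)|, |0 - (-7)|, |-9 - 11|, |-11 - (-13)|, |-10 - 0|) = max(17, 6, 11, 7, 20, 2, 10) = 20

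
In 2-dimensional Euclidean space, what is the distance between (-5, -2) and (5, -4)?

√(Σ(x_i - y_i)²) = √((-5 - 5)² + (-2 - (-4))²)
= √((-10)² + 2²) = √(100 + 4) = √104 ≈ 10.198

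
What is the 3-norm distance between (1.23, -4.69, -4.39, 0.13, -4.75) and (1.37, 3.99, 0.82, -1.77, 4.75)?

(Σ|x_i - y_i|^3)^(1/3) = (|1.23 - 1.37|^3 + |-4.69 - 3.99|^3 + |-4.39 - 0.82|^3 + |0.13 - (-1.77)|^3 + |-4.75 - 4.75|^3)^(1/3)
= (0.14^3 + 8.68^3 + 5.21^3 + 1.9^3 + 9.5^3)^(1/3) ≈ (0.0027 + 653.972 + 141.4208 + 6.859 + 857.375)^(1/3) = (1659.6295)^(1/3) ≈ 11.8396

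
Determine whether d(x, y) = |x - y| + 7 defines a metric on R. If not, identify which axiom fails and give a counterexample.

No. d fails identity of indiscernibles (specifically d(x,x) = 0): d(8, 8) = |8 - 8| + 7 = 0 + 7 = 7 ≠ 0.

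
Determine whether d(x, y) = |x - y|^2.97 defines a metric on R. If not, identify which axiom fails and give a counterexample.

No. d(x,y) = |x-y|^2.97 fails the triangle inequality since p = 2.97 > 1. Counterexample: x = 0, y = 2, z = 3. d(x,z) = |0 - 3|^2.97 = 3^2.97 ≈ 26.1246, but d(x,y) + d(y,z) = 2^2.97 + 1^2.97 ≈ 7.8354 + 1 = 8.8354. Since 26.1246 > 8.8354, the triangle inequality is violated.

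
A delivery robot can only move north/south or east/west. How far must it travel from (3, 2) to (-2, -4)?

Σ|x_i - y_i| = |3 - (-2)| + |2 - (-4)| = 5 + 6 = 11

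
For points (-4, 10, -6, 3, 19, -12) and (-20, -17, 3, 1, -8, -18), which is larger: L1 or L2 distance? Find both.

L1 = |-4 - (-20)| + |10 - (-17)| + |-6 - 3| + |3 - 1| + |19 - (-8)| + |-12 - (-18)| = 16 + 27 + 9 + 2 + 27 + 6 = 87
L2 = √(16² + 27² + 9² + 2² + 27² + 6²) = √1835 ≈ 42.8369
L1 ≥ L2 always (equality iff movement is along one axis); L1 > L2 here.
Ratio L1/L2 = 87/√1835 ≈ 2.031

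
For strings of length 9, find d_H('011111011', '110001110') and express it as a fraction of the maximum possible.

Differing positions: 1, 3, 4, 5, 7, 9. Hamming distance = 6. The maximum possible Hamming distance for length-9 strings is 9, so d_H/9 = 6/9 ≈ 0.6667.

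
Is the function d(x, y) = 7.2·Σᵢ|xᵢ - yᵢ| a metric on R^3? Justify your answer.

Yes. The L1 (Manhattan) norm induces a metric on R^3, and multiplying a metric by a positive constant 7.2 > 0 preserves all four axioms: non-negativity (7.2·||x-y|| ≥ 0), identity (7.2·||x-y|| = 0 ⟺ ||x-y|| = 0 ⟺ x = y), symmetry (||x-y|| = ||y-x||), and the triangle inequality (7.2·||x-z|| ≤ 7.2·||x-y|| + 7.2·||y-z||). So d is a metric.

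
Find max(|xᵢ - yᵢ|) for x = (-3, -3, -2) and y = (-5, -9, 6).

max(|x_i - y_i|) = max(|-3 - (-5)|, |-3 - (-9)|, |-2 - 6|) = max(2, 6, 8) = 8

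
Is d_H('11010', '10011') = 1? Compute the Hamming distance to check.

Differing positions: 2, 5. Hamming distance = 2, so the claim that d_H = 1 is false.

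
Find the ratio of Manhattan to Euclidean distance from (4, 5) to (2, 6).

L1 = |4 - 2| + |5 - 6| = 2 + 1 = 3
L2 = √(2² + 1²) = √5 ≈ 2.2361
L1 ≥ L2 always (equality iff movement is along one axis); L1 > L2 here.
Ratio L1/L2 = 3/√5 ≈ 1.3416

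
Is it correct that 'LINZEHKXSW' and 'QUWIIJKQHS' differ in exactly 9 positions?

Differing positions: 1, 2, 3, 4, 5, 6, 8, 9, 10. Hamming distance = 9, so the claim is true.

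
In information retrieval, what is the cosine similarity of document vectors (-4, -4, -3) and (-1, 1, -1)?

With u = (-4, -4, -3), v = (-1, 1, -1):
u·v = (-4)·(-1) + (-4)·1 + (-3)·(-1) = 4 + (-4) + 3 = 3.
|u| = √((-4)² + (-4)² + (-3)²) = √41, |v| = √((-1)² + 1² + (-1)²) = √3, so |u||v| = √(41·3) = √123.
cos θ = (u·v)/(|u||v|) = 3/√123 ≈ 0.2705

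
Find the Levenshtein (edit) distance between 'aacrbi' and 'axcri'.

Let D[i][j] be the edit distance between the first i characters of 'aacrbi' and the first j characters of 'axcri', with D[i][0] = i, D[0][j] = j, and D[i][j] = D[i-1][j-1] if the characters match, else 1 + min(D[i-1][j], D[i][j-1], D[i-1][j-1]). Filling the table (rows: prefixes of 'aacrbi', columns: prefixes of 'axcri'):
     ε  a  x  c  r  i
  ε  0  1  2  3  4  5
  a  1  0  1  2  3  4
  a  2  1  1  2  3  4
  c  3  2  2  1  2  3
  r  4  3  3  2  1  2
  b  5  4  4  3  2  2
  i  6  5  5  4  3  2
The bottom-right entry gives D[6][5] = 2, so no sequence of fewer than 2 edits works. Backtracking through the table gives one optimal edit sequence (2 edits):
  aacrbi → axcrbi (sub a→x @2)
  axcrbi → axcri (del b @5)
Edit distance = 2.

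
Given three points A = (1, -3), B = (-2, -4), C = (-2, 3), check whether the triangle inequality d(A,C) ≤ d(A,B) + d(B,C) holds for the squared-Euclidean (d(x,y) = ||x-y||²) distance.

d(A,B) = 3² + 1² = 10, d(B,C) = 0² + 7² = 49, d(A,C) = 3² + 6² = 45.
d(A,C) = 45 ≤ 10 + 49 = 59. Triangle inequality is satisfied.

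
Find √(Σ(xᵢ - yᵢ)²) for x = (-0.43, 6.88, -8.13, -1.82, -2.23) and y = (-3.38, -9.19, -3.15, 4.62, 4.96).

√(Σ(x_i - y_i)²) = √((-0.43 - (-3.38))² + (6.88 - (-9.19))² + (-8.13 - (-3.15))² + (-1.82 - 4.62)² + (-2.23 - 4.96)²)
= √(2.95² + 16.07² + (-4.98)² + (-6.44)² + (-7.19)²) = √(8.7025 + 258.2449 + 24.8004 + 41.4736 + 51.6961) = √384.9175 ≈ 19.6193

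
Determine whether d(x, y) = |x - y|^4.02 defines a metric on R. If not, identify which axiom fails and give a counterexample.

No. d(x,y) = |x-y|^4.02 fails the triangle inequality since p = 4.02 > 1. Counterexample: x = 2, y = 3, z = 9. d(x,z) = |2 - 9|^4.02 = 7^4.02 ≈ 2496.2847, but d(x,y) + d(y,z) = 1^4.02 + 6^4.02 ≈ 1 + 1343.2846 = 1344.2846. Since 2496.2847 > 1344.2846, the triangle inequality is violated.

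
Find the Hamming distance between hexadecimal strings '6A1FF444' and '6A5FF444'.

Differing positions: 3. Hamming distance = 1.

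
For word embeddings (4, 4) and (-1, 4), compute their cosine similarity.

With u = (4, 4), v = (-1, 4):
u·v = 4·(-1) + 4·4 = (-4) + 16 = 12.
|u| = √(4² + 4²) = √32, |v| = √((-1)² + 4²) = √17, so |u||v| = √(32·17) = √544.
cos θ = (u·v)/(|u||v|) = 12/√544 ≈ 0.5145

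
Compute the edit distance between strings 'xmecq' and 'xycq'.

Let D[i][j] be the edit distance between the first i characters of 'xmecq' and the first j characters of 'xycq', with D[i][0] = i, D[0][j] = j, and D[i][j] = D[i-1][j-1] if the characters match, else 1 + min(D[i-1][j], D[i][j-1], D[i-1][j-1]). Filling the table (rows: prefixes of 'xmecq', columns: prefixes of 'xycq'):
     ε  x  y  c  q
  ε  0  1  2  3  4
  x  1  0  1  2  3
  m  2  1  1  2  3
  e  3  2  2  2  3
  c  4  3  3  2  3
  q  5  4  4  3  2
The bottom-right entry gives D[5][4] = 2, so no sequence of fewer than 2 edits works. Backtracking through the table gives one optimal edit sequence (2 edits):
  xmecq → xecq (del m @2)
  xecq → xycq (sub e→y @2)
Edit distance = 2.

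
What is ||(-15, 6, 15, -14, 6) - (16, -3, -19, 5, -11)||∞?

max(|x_i - y_i|) = max(|-15 - 16|, |6 - (-3)|, |15 - (-19)|, |-14 - 5|, |6 - (-11)|) = max(31, 9, 34, 19, 17) = 34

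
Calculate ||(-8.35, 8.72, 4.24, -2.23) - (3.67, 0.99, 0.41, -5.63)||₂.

√(Σ(x_i - y_i)²) = √((-8.35 - 3.67)² + (8.72 - 0.99)² + (4.24 - 0.41)² + (-2.23 - (-5.63))²)
= √((-12.02)² + 7.73² + 3.83² + 3.4²) = √(144.4804 + 59.7529 + 14.6689 + 11.56) = √230.4622 ≈ 15.181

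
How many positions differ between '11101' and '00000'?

Differing positions: 1, 2, 3, 5. Hamming distance = 4.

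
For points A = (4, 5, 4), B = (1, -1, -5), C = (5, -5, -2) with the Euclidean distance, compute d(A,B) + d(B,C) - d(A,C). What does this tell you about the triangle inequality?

d(A,B) = √(3² + 6² + 9²) = √126 ≈ 11.225, d(B,C) = √(4² + 4² + 3²) = √41 ≈ 6.4031, d(A,C) = √(1² + 10² + 6²) = √137 ≈ 11.7047.
d(A,B) + d(B,C) - d(A,C) = 11.225 + 6.4031 - 11.7047 = 17.6281 - 11.7047 = 5.9234 (to 4 decimal places). This is ≥ 0, so the triangle inequality holds for these points.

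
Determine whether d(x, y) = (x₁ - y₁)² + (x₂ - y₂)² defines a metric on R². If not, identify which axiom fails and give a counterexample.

No. The squared Euclidean distance fails the triangle inequality. Counterexample: x = (0, 0), y = (2, 4), z = (4, 8). d(x,z) = 4² + 8² = 80, but d(x,y) + d(y,z) = (2² + 4²) + (2² + 4²) = 20 + 20 = 40. Since 80 > 40, the triangle inequality is violated. (Note: √d, the ordinary Euclidean distance, IS a metric.)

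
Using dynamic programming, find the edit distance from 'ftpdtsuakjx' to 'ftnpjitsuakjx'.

Let D[i][j] be the edit distance between the first i characters of 'ftpdtsuakjx' and the first j characters of 'ftnpjitsuakjx', with D[i][0] = i, D[0][j] = j, and D[i][j] = D[i-1][j-1] if the characters match, else 1 + min(D[i-1][j], D[i][j-1], D[i-1][j-1]). Filling the table (rows: prefixes of 'ftpdtsuakjx', columns: prefixes of 'ftnpjitsuakjx'):
     ε  f  t  n  p  j  i  t  s  u  a  k  j  x
  ε  0  1  2  3  4  5  6  7  8  9 10 11 12 13
  f  1  0  1  2  3  4  5  6  7  8  9 10 11 12
  t  2  1  0  1  2  3  4  5  6  7  8  9 10 11
  p  3  2  1  1  1  2  3  4  5  6  7  8  9 10
  d  4  3  2  2  2  2  3  4  5  6  7  8  9 10
  t  5  4  3  3  3  3  3  3  4  5  6  7  8  9
  s  6  5  4  4  4  4  4  4  3  4  5  6  7  8
  u  7  6  5  5  5  5  5  5  4  3  4  5  6  7
  a  8  7  6  6  6  6  6  6  5  4  3  4  5  6
  k  9  8  7  7  7  7  7  7  6  5  4  3  4  5
  j 10  9  8  8  8  7  8  8  7  6  5  4  3  4
  x 11 10  9  9  9  8  8  9  8  7  6  5  4  3
The bottom-right entry gives D[11][13] = 3, so no sequence of fewer than 3 edits works. Backtracking through the table gives one optimal edit sequence (3 edits):
  ftpdtsuakjx → ftnpdtsuakjx (ins n @3)
  ftnpdtsuakjx → ftnpjdtsuakjx (ins j @5)
  ftnpjdtsuakjx → ftnpjitsuakjx (sub d→i @6)
Edit distance = 3.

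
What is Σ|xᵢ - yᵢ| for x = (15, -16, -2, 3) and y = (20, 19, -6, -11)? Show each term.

Σ|x_i - y_i| = |15 - 20| + |-16 - 19| + |-2 - (-6)| + |3 - (-11)| = 5 + 35 + 4 + 14 = 58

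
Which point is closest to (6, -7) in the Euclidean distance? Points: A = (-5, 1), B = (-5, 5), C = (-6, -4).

Distances: d(A) ≈ 13.6015, d(B) ≈ 16.2788, d(C) ≈ 12.3693. Nearest: C = (-6, -4) with distance 12.3693.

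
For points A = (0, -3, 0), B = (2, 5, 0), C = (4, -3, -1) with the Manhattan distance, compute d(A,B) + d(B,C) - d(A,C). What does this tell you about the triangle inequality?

d(A,B) = 2 + 8 + 0 = 10, d(B,C) = 2 + 8 + 1 = 11, d(A,C) = 4 + 0 + 1 = 5.
d(A,B) + d(B,C) - d(A,C) = 10 + 11 - 5 = 21 - 5 = 16. This is ≥ 0, so the triangle inequality holds for these points.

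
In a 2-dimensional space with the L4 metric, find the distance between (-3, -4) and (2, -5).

(Σ|x_i - y_i|^4)^(1/4) = (|-3 - 2|^4 + |-4 - (-5)|^4)^(1/4)
= (5^4 + 1^4)^(1/4) = (625 + 1)^(1/4) = (626)^(1/4) ≈ 5.002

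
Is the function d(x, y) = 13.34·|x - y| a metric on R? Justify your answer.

Yes. Since |x - y| is a metric on R and 13.34 > 0, the positive scalar multiple 13.34·|x - y| is also a metric: scaling by a positive constant preserves non-negativity, identity (d=0 ⟺ |x-y|=0 ⟺ x=y), symmetry, and the triangle inequality.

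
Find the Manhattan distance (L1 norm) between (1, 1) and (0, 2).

Σ|x_i - y_i| = |1 - 0| + |1 - 2| = 1 + 1 = 2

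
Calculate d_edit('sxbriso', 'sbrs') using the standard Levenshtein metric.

Let D[i][j] be the edit distance between the first i characters of 'sxbriso' and the first j characters of 'sbrs', with D[i][0] = i, D[0][j] = j, and D[i][j] = D[i-1][j-1] if the characters match, else 1 + min(D[i-1][j], D[i][j-1], D[i-1][j-1]). Filling the table (rows: prefixes of 'sxbriso', columns: prefixes of 'sbrs'):
     ε  s  b  r  s
  ε  0  1  2  3  4
  s  1  0  1  2  3
  x  2  1  1  2  3
  b  3  2  1  2  3
  r  4  3  2  1  2
  i  5  4  3  2  2
  s  6  5  4  3  2
  o  7  6  5  4  3
The bottom-right entry gives D[7][4] = 3, so no sequence of fewer than 3 edits works. Backtracking through the table gives one optimal edit sequence (3 edits):
  sxbriso → sbriso (del x @2)
  sbriso → sbrso (del i @4)
  sbrso → sbrs (del o @5)
Edit distance = 3.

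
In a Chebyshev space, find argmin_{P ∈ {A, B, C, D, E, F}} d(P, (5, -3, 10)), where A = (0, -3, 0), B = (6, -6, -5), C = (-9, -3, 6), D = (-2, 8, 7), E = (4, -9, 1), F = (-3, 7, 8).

Distances: d(A) = 10, d(B) = 15, d(C) = 14, d(D) = 11, d(E) = 9, d(F) = 10. Nearest: E = (4, -9, 1) with distance 9.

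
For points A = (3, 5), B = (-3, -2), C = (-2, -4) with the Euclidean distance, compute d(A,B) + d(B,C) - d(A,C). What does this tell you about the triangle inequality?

d(A,B) = √(6² + 7²) = √85 ≈ 9.2195, d(B,C) = √(1² + 2²) = √5 ≈ 2.2361, d(A,C) = √(5² + 9²) = √106 ≈ 10.2956.
d(A,B) + d(B,C) - d(A,C) = 9.2195 + 2.2361 - 10.2956 = 11.4556 - 10.2956 = 1.16 (to 4 decimal places). This is ≥ 0, so the triangle inequality holds for these points.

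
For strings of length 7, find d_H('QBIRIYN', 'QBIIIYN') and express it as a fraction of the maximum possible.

Differing positions: 4. Hamming distance = 1. The maximum possible Hamming distance for length-7 strings is 7, so d_H/7 = 1/7 ≈ 0.1429.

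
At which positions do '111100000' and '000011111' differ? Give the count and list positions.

Differing positions: 1, 2, 3, 4, 5, 6, 7, 8, 9. Hamming distance = 9.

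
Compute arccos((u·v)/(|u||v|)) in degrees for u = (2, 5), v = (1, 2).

With u = (2, 5), v = (1, 2):
u·v = 2·1 + 5·2 = 2 + 10 = 12.
|u| = √(2² + 5²) = √29, |v| = √(1² + 2²) = √5, so |u||v| = √(29·5) = √145.
cos θ = (u·v)/(|u||v|) = 12/√145 ≈ 0.996546
θ = arccos(0.996546) ≈ 4.76°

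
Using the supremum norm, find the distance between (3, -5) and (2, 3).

max(|x_i - y_i|) = max(|3 - 2|, |-5 - 3|) = max(1, 8) = 8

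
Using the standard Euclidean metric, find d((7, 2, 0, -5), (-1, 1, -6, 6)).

√(Σ(x_i - y_i)²) = √((7 - (-1))² + (2 - 1)² + (0 - (-6))² + (-5 - 6)²)
= √(8² + 1² + 6² + (-11)²) = √(64 + 1 + 36 + 121) = √222 ≈ 14.8997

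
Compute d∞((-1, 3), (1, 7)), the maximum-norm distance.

max(|x_i - y_i|) = max(|-1 - 1|, |3 - 7|) = max(2, 4) = 4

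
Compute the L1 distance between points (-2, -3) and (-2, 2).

Σ|x_i - y_i| = |-2 - (-2)| + |-3 - 2| = 0 + 5 = 5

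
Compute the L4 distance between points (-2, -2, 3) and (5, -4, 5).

(Σ|x_i - y_i|^4)^(1/4) = (|-2 - 5|^4 + |-2 - (-4)|^4 + |3 - 5|^4)^(1/4)
= (7^4 + 2^4 + 2^4)^(1/4) = (2401 + 16 + 16)^(1/4) = (2433)^(1/4) ≈ 7.0232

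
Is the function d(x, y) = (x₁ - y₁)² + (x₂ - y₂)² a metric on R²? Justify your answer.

No. The squared Euclidean distance fails the triangle inequality. Counterexample: x = (0, 0), y = (5, 1), z = (10, 2). d(x,z) = 10² + 2² = 104, but d(x,y) + d(y,z) = (5² + 1²) + (5² + 1²) = 26 + 26 = 52. Since 104 > 52, the triangle inequality is violated. (Note: √d, the ordinary Euclidean distance, IS a metric.)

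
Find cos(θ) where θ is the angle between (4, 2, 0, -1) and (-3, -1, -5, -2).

With u = (4, 2, 0, -1), v = (-3, -1, -5, -2):
u·v = 4·(-3) + 2·(-1) + 0·(-5) + (-1)·(-2) = (-12) + (-2) + 0 + 2 = -12.
|u| = √(4² + 2² + 0² + (-1)²) = √21, |v| = √((-3)² + (-1)² + (-5)² + (-2)²) = √39, so |u||v| = √(21·39) = √819.
cos θ = (u·v)/(|u||v|) = -12/√819 ≈ -0.4193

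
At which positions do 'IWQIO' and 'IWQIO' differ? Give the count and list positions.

Differing positions: none. Hamming distance = 0.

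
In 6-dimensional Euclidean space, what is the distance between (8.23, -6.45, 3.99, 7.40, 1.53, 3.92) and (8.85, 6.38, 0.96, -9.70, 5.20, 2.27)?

√(Σ(x_i - y_i)²) = √((8.23 - 8.85)² + (-6.45 - 6.38)² + (3.99 - 0.96)² + (7.4 - (-9.7))² + (1.53 - 5.2)² + (3.92 - 2.27)²)
= √((-0.62)² + (-12.83)² + 3.03² + 17.1² + (-3.67)² + 1.65²) = √(0.3844 + 164.6089 + 9.1809 + 292.41 + 13.4689 + 2.7225) = √482.7756 ≈ 21.9722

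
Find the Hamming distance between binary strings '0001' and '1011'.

Differing positions: 1, 3. Hamming distance = 2.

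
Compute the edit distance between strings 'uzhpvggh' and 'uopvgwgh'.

Let D[i][j] be the edit distance between the first i characters of 'uzhpvggh' and the first j characters of 'uopvgwgh', with D[i][0] = i, D[0][j] = j, and D[i][j] = D[i-1][j-1] if the characters match, else 1 + min(D[i-1][j], D[i][j-1], D[i-1][j-1]). Filling the table (rows: prefixes of 'uzhpvggh', columns: prefixes of 'uopvgwgh'):
     ε  u  o  p  v  g  w  g  h
  ε  0  1  2  3  4  5  6  7  8
  u  1  0  1  2  3  4  5  6  7
  z  2  1  1  2  3  4  5  6  7
  h  3  2  2  2  3  4  5  6  6
  p  4  3  3  2  3  4  5  6  7
  v  5  4  4  3  2  3  4  5  6
  g  6  5  5  4  3  2  3  4  5
  g  7  6  6  5  4  3  3  3  4
  h  8  7  7  6  5  4  4  4  3
The bottom-right entry gives D[8][8] = 3, so no sequence of fewer than 3 edits works. Backtracking through the table gives one optimal edit sequence (3 edits):
  uzhpvggh → uhpvggh (del z @2)
  uhpvggh → uopvggh (sub h→o @2)
  uopvggh → uopvgwgh (ins w @6)
Edit distance = 3.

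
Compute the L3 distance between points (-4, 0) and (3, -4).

(Σ|x_i - y_i|^3)^(1/3) = (|-4 - 3|^3 + |0 - (-4)|^3)^(1/3)
= (7^3 + 4^3)^(1/3) = (343 + 64)^(1/3) = (407)^(1/3) ≈ 7.4108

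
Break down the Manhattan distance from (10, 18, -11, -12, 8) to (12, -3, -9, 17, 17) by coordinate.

Σ|x_i - y_i| = |10 - 12| + |18 - (-3)| + |-11 - (-9)| + |-12 - 17| + |8 - 17| = 2 + 21 + 2 + 29 + 9 = 63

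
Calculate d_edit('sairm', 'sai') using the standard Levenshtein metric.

Let D[i][j] be the edit distance between the first i characters of 'sairm' and the first j characters of 'sai', with D[i][0] = i, D[0][j] = j, and D[i][j] = D[i-1][j-1] if the characters match, else 1 + min(D[i-1][j], D[i][j-1], D[i-1][j-1]). Filling the table (rows: prefixes of 'sairm', columns: prefixes of 'sai'):
     ε  s  a  i
  ε  0  1  2  3
  s  1  0  1  2
  a  2  1  0  1
  i  3  2  1  0
  r  4  3  2  1
  m  5  4  3  2
The bottom-right entry gives D[5][3] = 2, so no sequence of fewer than 2 edits works. Backtracking through the table gives one optimal edit sequence (2 edits):
  sairm → saim (del r @4)
  saim → sai (del m @4)
Edit distance = 2.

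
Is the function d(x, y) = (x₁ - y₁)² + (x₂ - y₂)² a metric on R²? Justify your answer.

No. The squared Euclidean distance fails the triangle inequality. Counterexample: x = (0, 0), y = (5, 1), z = (10, 2). d(x,z) = 10² + 2² = 104, but d(x,y) + d(y,z) = (5² + 1²) + (5² + 1²) = 26 + 26 = 52. Since 104 > 52, the triangle inequality is violated. (Note: √d, the ordinary Euclidean distance, IS a metric.)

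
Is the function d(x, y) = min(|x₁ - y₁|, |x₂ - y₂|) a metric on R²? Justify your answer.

No. d fails identity of indiscernibles: take x = (-5, 0) and y = (-5, 5). Then d(x,y) = min(|-5 - (-5)|, |0 - 5|) = min(0, 5) = 0, yet x ≠ y.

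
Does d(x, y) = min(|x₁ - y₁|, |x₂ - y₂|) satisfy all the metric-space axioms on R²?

No. d fails identity of indiscernibles: take x = (-3, 0) and y = (-3, 6). Then d(x,y) = min(|-3 - (-3)|, |0 - 6|) = min(0, 6) = 0, yet x ≠ y.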